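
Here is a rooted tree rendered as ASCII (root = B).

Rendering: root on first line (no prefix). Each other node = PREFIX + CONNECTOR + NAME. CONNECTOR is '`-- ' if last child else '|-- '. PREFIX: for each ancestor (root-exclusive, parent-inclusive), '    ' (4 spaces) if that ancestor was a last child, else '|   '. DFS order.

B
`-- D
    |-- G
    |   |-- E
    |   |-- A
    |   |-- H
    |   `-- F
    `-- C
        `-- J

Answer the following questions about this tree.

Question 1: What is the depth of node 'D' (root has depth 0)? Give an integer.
Path from root to D: B -> D
Depth = number of edges = 1

Answer: 1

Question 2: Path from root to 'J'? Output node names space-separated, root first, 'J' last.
Answer: B D C J

Derivation:
Walk down from root: B -> D -> C -> J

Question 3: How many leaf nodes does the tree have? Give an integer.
Answer: 5

Derivation:
Leaves (nodes with no children): A, E, F, H, J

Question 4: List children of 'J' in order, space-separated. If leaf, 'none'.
Answer: none

Derivation:
Node J's children (from adjacency): (leaf)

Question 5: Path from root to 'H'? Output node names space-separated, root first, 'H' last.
Walk down from root: B -> D -> G -> H

Answer: B D G H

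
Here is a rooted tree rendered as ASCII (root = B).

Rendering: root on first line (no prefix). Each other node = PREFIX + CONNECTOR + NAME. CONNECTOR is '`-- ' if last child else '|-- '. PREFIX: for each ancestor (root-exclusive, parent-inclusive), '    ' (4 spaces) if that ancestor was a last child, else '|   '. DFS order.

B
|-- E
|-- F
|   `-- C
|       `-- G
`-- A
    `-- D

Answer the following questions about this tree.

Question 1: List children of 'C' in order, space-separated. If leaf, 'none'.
Node C's children (from adjacency): G

Answer: G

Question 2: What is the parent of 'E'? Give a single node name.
Scan adjacency: E appears as child of B

Answer: B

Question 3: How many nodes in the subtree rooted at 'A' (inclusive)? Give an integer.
Answer: 2

Derivation:
Subtree rooted at A contains: A, D
Count = 2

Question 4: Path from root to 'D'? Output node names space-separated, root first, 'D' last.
Answer: B A D

Derivation:
Walk down from root: B -> A -> D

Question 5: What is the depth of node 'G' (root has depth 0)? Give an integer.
Path from root to G: B -> F -> C -> G
Depth = number of edges = 3

Answer: 3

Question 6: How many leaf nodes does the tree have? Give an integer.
Answer: 3

Derivation:
Leaves (nodes with no children): D, E, G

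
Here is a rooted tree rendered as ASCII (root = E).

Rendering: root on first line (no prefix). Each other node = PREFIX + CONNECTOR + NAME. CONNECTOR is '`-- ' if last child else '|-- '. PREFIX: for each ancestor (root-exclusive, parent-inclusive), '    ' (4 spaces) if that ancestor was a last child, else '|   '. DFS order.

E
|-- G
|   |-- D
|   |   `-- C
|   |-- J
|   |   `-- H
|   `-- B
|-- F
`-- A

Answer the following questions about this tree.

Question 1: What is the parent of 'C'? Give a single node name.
Answer: D

Derivation:
Scan adjacency: C appears as child of D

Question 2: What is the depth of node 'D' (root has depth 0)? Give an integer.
Path from root to D: E -> G -> D
Depth = number of edges = 2

Answer: 2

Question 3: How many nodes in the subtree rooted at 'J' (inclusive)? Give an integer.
Answer: 2

Derivation:
Subtree rooted at J contains: H, J
Count = 2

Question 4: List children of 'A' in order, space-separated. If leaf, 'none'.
Answer: none

Derivation:
Node A's children (from adjacency): (leaf)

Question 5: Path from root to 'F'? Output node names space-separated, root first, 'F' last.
Walk down from root: E -> F

Answer: E F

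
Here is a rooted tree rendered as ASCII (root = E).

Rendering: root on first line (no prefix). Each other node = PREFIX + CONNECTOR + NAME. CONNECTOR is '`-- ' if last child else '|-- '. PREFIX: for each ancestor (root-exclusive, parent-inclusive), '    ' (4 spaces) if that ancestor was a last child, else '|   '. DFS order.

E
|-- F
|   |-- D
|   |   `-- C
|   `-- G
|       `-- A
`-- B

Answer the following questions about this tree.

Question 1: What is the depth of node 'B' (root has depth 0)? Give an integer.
Answer: 1

Derivation:
Path from root to B: E -> B
Depth = number of edges = 1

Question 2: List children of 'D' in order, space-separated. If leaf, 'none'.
Node D's children (from adjacency): C

Answer: C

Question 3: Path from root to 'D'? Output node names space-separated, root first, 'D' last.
Walk down from root: E -> F -> D

Answer: E F D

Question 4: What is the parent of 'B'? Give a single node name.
Scan adjacency: B appears as child of E

Answer: E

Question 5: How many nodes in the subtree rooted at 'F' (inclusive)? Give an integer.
Answer: 5

Derivation:
Subtree rooted at F contains: A, C, D, F, G
Count = 5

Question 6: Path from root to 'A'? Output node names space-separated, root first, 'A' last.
Answer: E F G A

Derivation:
Walk down from root: E -> F -> G -> A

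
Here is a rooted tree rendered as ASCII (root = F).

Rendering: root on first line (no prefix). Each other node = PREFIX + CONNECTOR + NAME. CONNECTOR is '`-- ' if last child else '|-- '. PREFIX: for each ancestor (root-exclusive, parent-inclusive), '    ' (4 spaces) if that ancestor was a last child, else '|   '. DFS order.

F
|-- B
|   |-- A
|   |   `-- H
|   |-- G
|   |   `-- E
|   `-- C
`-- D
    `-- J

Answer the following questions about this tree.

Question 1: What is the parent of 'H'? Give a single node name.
Scan adjacency: H appears as child of A

Answer: A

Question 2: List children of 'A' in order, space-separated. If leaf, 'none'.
Answer: H

Derivation:
Node A's children (from adjacency): H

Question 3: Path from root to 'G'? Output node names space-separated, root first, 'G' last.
Walk down from root: F -> B -> G

Answer: F B G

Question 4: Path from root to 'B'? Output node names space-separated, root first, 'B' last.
Answer: F B

Derivation:
Walk down from root: F -> B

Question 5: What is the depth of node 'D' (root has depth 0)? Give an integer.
Path from root to D: F -> D
Depth = number of edges = 1

Answer: 1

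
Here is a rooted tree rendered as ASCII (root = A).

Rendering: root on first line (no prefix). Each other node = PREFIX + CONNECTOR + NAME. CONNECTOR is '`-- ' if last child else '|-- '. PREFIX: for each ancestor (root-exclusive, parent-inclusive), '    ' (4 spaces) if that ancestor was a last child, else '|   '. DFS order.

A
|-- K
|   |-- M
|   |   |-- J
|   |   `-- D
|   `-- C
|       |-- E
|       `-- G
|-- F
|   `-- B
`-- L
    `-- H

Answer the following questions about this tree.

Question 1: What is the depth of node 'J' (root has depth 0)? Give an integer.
Answer: 3

Derivation:
Path from root to J: A -> K -> M -> J
Depth = number of edges = 3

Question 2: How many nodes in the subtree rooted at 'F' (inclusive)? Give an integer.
Answer: 2

Derivation:
Subtree rooted at F contains: B, F
Count = 2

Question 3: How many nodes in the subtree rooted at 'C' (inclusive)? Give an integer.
Subtree rooted at C contains: C, E, G
Count = 3

Answer: 3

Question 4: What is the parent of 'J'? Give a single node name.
Answer: M

Derivation:
Scan adjacency: J appears as child of M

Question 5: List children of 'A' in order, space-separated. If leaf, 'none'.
Node A's children (from adjacency): K, F, L

Answer: K F L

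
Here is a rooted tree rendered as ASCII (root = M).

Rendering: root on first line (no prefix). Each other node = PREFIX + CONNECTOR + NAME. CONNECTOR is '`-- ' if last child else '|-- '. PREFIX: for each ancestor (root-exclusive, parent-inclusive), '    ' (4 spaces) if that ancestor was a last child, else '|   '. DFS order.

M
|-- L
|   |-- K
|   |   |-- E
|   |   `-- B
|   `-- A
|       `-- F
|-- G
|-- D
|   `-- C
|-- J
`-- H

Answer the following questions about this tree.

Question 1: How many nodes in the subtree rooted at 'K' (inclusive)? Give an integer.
Answer: 3

Derivation:
Subtree rooted at K contains: B, E, K
Count = 3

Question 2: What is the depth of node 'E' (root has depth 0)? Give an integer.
Path from root to E: M -> L -> K -> E
Depth = number of edges = 3

Answer: 3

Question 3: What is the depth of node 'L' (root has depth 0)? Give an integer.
Answer: 1

Derivation:
Path from root to L: M -> L
Depth = number of edges = 1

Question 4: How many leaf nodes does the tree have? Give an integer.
Leaves (nodes with no children): B, C, E, F, G, H, J

Answer: 7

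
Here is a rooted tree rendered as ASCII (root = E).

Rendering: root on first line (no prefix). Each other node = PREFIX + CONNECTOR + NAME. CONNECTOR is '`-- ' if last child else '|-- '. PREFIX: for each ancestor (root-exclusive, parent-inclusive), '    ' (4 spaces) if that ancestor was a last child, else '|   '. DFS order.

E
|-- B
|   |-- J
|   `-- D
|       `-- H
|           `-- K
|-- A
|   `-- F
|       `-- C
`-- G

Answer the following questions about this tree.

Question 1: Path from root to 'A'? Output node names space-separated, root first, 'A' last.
Answer: E A

Derivation:
Walk down from root: E -> A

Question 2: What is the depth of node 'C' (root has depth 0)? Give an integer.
Answer: 3

Derivation:
Path from root to C: E -> A -> F -> C
Depth = number of edges = 3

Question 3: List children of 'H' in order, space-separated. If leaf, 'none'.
Node H's children (from adjacency): K

Answer: K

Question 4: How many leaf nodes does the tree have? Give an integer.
Leaves (nodes with no children): C, G, J, K

Answer: 4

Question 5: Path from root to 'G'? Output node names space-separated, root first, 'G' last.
Walk down from root: E -> G

Answer: E G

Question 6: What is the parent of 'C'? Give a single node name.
Scan adjacency: C appears as child of F

Answer: F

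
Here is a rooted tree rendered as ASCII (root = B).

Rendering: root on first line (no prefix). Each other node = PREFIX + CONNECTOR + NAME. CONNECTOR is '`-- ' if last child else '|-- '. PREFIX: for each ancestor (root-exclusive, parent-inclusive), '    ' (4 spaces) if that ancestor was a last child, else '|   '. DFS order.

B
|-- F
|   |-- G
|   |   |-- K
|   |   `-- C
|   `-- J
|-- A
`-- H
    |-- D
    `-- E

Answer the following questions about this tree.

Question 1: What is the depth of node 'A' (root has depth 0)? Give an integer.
Answer: 1

Derivation:
Path from root to A: B -> A
Depth = number of edges = 1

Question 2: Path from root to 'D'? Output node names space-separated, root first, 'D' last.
Walk down from root: B -> H -> D

Answer: B H D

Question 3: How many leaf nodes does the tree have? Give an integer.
Leaves (nodes with no children): A, C, D, E, J, K

Answer: 6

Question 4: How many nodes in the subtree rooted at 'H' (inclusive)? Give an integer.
Subtree rooted at H contains: D, E, H
Count = 3

Answer: 3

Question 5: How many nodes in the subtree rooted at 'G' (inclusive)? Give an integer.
Subtree rooted at G contains: C, G, K
Count = 3

Answer: 3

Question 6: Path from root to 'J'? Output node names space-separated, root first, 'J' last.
Answer: B F J

Derivation:
Walk down from root: B -> F -> J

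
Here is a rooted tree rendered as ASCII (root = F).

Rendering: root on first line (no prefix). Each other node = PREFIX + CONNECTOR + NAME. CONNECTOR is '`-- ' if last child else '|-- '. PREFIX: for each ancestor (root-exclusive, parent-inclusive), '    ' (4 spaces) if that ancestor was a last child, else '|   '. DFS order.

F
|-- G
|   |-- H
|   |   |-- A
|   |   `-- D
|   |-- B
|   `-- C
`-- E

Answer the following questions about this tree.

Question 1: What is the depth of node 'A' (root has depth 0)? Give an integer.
Path from root to A: F -> G -> H -> A
Depth = number of edges = 3

Answer: 3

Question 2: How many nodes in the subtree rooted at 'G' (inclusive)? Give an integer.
Subtree rooted at G contains: A, B, C, D, G, H
Count = 6

Answer: 6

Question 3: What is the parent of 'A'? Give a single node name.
Answer: H

Derivation:
Scan adjacency: A appears as child of H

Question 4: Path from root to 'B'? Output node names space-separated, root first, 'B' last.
Answer: F G B

Derivation:
Walk down from root: F -> G -> B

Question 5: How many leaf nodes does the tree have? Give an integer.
Answer: 5

Derivation:
Leaves (nodes with no children): A, B, C, D, E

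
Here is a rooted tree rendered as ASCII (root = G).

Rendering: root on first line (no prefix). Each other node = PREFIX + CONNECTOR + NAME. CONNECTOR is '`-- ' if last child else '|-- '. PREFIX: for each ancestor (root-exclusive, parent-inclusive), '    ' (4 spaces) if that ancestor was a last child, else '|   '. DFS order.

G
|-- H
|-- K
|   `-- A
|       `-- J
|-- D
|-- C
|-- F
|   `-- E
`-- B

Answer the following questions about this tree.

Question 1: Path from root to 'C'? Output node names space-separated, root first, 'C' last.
Walk down from root: G -> C

Answer: G C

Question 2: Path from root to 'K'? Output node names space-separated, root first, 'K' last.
Walk down from root: G -> K

Answer: G K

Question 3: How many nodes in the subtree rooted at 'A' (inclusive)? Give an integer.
Subtree rooted at A contains: A, J
Count = 2

Answer: 2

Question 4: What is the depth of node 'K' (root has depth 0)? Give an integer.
Path from root to K: G -> K
Depth = number of edges = 1

Answer: 1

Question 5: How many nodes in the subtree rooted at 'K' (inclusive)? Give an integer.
Answer: 3

Derivation:
Subtree rooted at K contains: A, J, K
Count = 3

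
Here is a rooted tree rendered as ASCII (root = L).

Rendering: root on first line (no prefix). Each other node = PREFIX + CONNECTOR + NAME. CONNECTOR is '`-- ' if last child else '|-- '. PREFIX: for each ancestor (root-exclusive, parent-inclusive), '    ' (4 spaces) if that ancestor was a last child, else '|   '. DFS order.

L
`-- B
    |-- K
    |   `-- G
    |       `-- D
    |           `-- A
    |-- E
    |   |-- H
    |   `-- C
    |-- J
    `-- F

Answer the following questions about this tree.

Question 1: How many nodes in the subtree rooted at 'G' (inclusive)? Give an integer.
Answer: 3

Derivation:
Subtree rooted at G contains: A, D, G
Count = 3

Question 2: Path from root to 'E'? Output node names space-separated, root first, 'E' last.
Walk down from root: L -> B -> E

Answer: L B E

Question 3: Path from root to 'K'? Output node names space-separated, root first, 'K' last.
Answer: L B K

Derivation:
Walk down from root: L -> B -> K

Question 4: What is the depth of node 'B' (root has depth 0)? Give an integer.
Path from root to B: L -> B
Depth = number of edges = 1

Answer: 1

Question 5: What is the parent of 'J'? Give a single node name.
Answer: B

Derivation:
Scan adjacency: J appears as child of B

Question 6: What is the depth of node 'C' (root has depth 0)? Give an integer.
Answer: 3

Derivation:
Path from root to C: L -> B -> E -> C
Depth = number of edges = 3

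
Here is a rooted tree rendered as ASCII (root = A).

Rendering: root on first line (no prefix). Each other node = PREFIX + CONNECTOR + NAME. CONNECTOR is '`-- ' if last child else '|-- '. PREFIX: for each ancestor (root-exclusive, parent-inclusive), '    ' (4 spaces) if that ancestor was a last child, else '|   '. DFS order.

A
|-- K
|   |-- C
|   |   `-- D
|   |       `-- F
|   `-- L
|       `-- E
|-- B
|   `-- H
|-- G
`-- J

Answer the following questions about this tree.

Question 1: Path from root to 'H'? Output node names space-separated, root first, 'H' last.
Answer: A B H

Derivation:
Walk down from root: A -> B -> H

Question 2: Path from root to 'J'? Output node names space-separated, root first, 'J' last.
Answer: A J

Derivation:
Walk down from root: A -> J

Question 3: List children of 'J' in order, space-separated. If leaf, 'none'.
Answer: none

Derivation:
Node J's children (from adjacency): (leaf)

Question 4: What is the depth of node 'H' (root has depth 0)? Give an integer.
Path from root to H: A -> B -> H
Depth = number of edges = 2

Answer: 2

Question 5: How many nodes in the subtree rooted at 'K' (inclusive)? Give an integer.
Subtree rooted at K contains: C, D, E, F, K, L
Count = 6

Answer: 6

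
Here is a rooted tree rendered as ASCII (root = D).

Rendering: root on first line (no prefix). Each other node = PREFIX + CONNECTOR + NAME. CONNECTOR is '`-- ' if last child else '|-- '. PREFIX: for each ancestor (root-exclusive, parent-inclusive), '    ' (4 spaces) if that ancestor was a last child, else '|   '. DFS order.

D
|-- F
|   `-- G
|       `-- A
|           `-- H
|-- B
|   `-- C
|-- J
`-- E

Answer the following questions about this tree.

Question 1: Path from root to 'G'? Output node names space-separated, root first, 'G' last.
Answer: D F G

Derivation:
Walk down from root: D -> F -> G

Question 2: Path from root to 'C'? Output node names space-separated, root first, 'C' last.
Answer: D B C

Derivation:
Walk down from root: D -> B -> C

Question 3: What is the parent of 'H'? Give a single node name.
Scan adjacency: H appears as child of A

Answer: A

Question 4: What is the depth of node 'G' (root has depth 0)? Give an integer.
Answer: 2

Derivation:
Path from root to G: D -> F -> G
Depth = number of edges = 2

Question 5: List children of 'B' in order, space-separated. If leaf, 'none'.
Node B's children (from adjacency): C

Answer: C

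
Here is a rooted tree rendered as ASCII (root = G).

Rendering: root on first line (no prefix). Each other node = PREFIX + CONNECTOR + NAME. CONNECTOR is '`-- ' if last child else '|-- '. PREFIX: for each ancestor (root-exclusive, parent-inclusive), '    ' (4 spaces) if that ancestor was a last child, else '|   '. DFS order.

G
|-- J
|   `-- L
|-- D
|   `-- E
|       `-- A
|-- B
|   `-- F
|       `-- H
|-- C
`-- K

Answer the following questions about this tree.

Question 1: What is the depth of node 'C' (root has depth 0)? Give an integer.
Path from root to C: G -> C
Depth = number of edges = 1

Answer: 1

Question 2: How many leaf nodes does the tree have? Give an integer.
Answer: 5

Derivation:
Leaves (nodes with no children): A, C, H, K, L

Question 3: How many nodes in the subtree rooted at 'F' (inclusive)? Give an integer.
Subtree rooted at F contains: F, H
Count = 2

Answer: 2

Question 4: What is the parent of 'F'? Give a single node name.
Scan adjacency: F appears as child of B

Answer: B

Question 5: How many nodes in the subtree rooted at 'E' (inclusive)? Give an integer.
Subtree rooted at E contains: A, E
Count = 2

Answer: 2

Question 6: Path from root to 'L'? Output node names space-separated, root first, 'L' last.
Answer: G J L

Derivation:
Walk down from root: G -> J -> L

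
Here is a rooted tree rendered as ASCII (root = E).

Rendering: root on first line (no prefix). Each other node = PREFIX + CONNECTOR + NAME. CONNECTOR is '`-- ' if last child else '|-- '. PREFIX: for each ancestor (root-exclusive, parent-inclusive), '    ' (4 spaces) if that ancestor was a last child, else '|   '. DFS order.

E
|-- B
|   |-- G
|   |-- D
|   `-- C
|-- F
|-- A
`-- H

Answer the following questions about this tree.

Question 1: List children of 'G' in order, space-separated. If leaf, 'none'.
Node G's children (from adjacency): (leaf)

Answer: none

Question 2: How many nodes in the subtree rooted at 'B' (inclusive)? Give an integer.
Subtree rooted at B contains: B, C, D, G
Count = 4

Answer: 4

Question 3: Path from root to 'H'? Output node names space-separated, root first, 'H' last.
Answer: E H

Derivation:
Walk down from root: E -> H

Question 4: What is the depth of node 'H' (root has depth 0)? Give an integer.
Path from root to H: E -> H
Depth = number of edges = 1

Answer: 1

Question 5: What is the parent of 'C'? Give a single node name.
Answer: B

Derivation:
Scan adjacency: C appears as child of B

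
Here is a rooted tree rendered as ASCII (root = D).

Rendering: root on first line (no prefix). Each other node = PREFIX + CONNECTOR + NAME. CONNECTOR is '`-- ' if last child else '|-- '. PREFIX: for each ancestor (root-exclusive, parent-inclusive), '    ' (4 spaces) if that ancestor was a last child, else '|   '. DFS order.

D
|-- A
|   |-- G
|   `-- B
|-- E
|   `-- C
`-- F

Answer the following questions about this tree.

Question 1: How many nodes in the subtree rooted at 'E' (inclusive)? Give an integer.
Subtree rooted at E contains: C, E
Count = 2

Answer: 2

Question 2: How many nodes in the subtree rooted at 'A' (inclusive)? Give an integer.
Answer: 3

Derivation:
Subtree rooted at A contains: A, B, G
Count = 3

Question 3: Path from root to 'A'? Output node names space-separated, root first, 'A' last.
Walk down from root: D -> A

Answer: D A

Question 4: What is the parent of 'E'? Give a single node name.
Scan adjacency: E appears as child of D

Answer: D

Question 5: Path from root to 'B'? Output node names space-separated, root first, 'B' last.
Answer: D A B

Derivation:
Walk down from root: D -> A -> B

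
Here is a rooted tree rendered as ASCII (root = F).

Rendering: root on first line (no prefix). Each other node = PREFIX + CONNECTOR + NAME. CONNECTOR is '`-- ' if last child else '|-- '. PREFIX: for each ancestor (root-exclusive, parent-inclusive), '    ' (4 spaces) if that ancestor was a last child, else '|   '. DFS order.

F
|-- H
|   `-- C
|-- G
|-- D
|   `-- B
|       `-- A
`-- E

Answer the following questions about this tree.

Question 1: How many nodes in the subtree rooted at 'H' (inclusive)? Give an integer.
Subtree rooted at H contains: C, H
Count = 2

Answer: 2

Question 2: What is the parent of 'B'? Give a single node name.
Scan adjacency: B appears as child of D

Answer: D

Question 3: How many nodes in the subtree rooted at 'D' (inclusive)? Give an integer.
Answer: 3

Derivation:
Subtree rooted at D contains: A, B, D
Count = 3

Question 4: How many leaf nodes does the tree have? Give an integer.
Answer: 4

Derivation:
Leaves (nodes with no children): A, C, E, G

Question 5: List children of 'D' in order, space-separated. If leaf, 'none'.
Node D's children (from adjacency): B

Answer: B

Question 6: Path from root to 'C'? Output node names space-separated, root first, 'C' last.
Walk down from root: F -> H -> C

Answer: F H C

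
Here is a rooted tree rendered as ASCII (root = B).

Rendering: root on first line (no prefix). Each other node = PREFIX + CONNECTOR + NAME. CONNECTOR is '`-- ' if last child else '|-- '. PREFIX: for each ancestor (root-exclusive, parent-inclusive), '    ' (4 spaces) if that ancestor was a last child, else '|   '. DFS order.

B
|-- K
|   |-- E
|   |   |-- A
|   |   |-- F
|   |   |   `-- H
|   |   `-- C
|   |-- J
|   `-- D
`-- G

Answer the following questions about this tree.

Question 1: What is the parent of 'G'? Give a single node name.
Answer: B

Derivation:
Scan adjacency: G appears as child of B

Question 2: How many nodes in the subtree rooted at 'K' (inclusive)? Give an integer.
Subtree rooted at K contains: A, C, D, E, F, H, J, K
Count = 8

Answer: 8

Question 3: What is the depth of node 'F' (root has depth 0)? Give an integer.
Answer: 3

Derivation:
Path from root to F: B -> K -> E -> F
Depth = number of edges = 3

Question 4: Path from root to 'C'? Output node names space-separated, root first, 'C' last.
Walk down from root: B -> K -> E -> C

Answer: B K E C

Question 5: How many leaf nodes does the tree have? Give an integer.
Leaves (nodes with no children): A, C, D, G, H, J

Answer: 6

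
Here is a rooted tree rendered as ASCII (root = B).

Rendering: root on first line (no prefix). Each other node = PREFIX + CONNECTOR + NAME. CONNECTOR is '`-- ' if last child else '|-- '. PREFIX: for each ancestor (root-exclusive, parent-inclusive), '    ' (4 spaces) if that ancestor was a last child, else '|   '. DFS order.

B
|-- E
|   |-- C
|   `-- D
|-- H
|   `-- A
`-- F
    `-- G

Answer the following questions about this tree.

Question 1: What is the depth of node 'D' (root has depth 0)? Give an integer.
Answer: 2

Derivation:
Path from root to D: B -> E -> D
Depth = number of edges = 2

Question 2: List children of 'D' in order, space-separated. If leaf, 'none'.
Node D's children (from adjacency): (leaf)

Answer: none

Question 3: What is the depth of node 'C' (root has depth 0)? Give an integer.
Answer: 2

Derivation:
Path from root to C: B -> E -> C
Depth = number of edges = 2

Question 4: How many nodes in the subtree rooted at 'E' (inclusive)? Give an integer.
Answer: 3

Derivation:
Subtree rooted at E contains: C, D, E
Count = 3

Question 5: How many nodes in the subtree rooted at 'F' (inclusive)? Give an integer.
Subtree rooted at F contains: F, G
Count = 2

Answer: 2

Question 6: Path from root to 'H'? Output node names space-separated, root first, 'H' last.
Answer: B H

Derivation:
Walk down from root: B -> H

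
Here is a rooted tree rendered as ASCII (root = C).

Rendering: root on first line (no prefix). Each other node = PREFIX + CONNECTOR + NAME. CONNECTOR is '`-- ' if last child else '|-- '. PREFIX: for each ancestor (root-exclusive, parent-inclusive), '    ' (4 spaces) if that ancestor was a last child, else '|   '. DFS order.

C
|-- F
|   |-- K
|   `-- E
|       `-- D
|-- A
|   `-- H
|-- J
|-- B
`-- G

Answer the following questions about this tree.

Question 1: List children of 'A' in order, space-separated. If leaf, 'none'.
Node A's children (from adjacency): H

Answer: H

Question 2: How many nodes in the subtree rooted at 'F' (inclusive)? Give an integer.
Answer: 4

Derivation:
Subtree rooted at F contains: D, E, F, K
Count = 4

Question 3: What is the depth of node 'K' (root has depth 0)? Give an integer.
Path from root to K: C -> F -> K
Depth = number of edges = 2

Answer: 2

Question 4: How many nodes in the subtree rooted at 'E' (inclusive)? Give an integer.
Answer: 2

Derivation:
Subtree rooted at E contains: D, E
Count = 2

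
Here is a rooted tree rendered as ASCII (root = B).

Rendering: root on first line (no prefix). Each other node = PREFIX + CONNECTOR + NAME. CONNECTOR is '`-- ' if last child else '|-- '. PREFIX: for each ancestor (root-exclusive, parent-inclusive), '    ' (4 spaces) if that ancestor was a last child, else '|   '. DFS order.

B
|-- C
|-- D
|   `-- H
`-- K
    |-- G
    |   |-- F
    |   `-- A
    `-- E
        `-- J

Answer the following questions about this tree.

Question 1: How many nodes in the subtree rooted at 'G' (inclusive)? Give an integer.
Answer: 3

Derivation:
Subtree rooted at G contains: A, F, G
Count = 3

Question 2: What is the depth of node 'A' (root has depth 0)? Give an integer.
Answer: 3

Derivation:
Path from root to A: B -> K -> G -> A
Depth = number of edges = 3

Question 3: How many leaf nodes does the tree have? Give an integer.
Answer: 5

Derivation:
Leaves (nodes with no children): A, C, F, H, J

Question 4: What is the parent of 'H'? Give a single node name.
Answer: D

Derivation:
Scan adjacency: H appears as child of D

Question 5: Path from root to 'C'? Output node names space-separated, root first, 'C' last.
Answer: B C

Derivation:
Walk down from root: B -> C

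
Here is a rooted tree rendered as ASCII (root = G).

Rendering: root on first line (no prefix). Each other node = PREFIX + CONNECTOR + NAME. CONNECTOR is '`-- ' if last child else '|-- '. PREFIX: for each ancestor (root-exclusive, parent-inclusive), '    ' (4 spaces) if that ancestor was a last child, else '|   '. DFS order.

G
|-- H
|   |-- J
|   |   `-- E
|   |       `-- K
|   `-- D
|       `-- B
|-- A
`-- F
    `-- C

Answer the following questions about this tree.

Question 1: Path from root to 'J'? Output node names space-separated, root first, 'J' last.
Walk down from root: G -> H -> J

Answer: G H J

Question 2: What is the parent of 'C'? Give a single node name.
Answer: F

Derivation:
Scan adjacency: C appears as child of F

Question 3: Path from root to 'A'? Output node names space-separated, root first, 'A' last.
Walk down from root: G -> A

Answer: G A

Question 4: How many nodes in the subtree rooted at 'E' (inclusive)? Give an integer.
Subtree rooted at E contains: E, K
Count = 2

Answer: 2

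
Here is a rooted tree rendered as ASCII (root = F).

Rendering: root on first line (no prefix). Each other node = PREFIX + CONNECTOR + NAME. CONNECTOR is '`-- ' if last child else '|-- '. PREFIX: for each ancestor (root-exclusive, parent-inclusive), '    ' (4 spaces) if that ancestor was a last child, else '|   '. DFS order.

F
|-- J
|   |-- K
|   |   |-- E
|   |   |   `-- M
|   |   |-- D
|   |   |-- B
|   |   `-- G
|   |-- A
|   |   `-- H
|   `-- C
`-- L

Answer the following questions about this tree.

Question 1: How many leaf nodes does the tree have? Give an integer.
Leaves (nodes with no children): B, C, D, G, H, L, M

Answer: 7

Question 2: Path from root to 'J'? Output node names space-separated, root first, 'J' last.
Answer: F J

Derivation:
Walk down from root: F -> J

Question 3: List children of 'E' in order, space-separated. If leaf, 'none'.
Node E's children (from adjacency): M

Answer: M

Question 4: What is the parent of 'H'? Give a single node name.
Scan adjacency: H appears as child of A

Answer: A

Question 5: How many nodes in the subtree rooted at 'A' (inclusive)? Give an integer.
Answer: 2

Derivation:
Subtree rooted at A contains: A, H
Count = 2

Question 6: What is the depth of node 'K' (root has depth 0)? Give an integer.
Path from root to K: F -> J -> K
Depth = number of edges = 2

Answer: 2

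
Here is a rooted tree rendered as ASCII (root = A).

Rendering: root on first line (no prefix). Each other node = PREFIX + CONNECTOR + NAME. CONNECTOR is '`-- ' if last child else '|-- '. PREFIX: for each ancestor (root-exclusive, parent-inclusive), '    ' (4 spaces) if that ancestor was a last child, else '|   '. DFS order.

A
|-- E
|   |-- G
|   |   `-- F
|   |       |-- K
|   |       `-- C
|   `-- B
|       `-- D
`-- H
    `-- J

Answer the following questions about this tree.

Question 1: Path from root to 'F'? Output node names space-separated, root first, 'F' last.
Answer: A E G F

Derivation:
Walk down from root: A -> E -> G -> F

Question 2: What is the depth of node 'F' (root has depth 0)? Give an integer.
Answer: 3

Derivation:
Path from root to F: A -> E -> G -> F
Depth = number of edges = 3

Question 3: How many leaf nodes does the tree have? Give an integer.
Answer: 4

Derivation:
Leaves (nodes with no children): C, D, J, K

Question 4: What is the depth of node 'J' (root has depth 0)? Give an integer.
Answer: 2

Derivation:
Path from root to J: A -> H -> J
Depth = number of edges = 2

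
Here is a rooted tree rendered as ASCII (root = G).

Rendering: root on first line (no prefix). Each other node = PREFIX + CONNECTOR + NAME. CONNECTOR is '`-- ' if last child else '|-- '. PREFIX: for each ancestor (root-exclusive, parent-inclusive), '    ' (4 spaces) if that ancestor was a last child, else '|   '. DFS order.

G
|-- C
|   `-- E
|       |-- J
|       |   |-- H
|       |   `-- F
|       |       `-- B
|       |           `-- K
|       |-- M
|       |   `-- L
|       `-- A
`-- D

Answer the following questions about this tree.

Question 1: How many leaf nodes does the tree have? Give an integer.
Answer: 5

Derivation:
Leaves (nodes with no children): A, D, H, K, L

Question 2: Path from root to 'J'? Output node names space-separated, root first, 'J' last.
Answer: G C E J

Derivation:
Walk down from root: G -> C -> E -> J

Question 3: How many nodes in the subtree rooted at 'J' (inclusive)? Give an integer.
Subtree rooted at J contains: B, F, H, J, K
Count = 5

Answer: 5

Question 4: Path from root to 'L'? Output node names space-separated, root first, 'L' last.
Answer: G C E M L

Derivation:
Walk down from root: G -> C -> E -> M -> L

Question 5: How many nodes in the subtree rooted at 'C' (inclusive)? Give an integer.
Subtree rooted at C contains: A, B, C, E, F, H, J, K, L, M
Count = 10

Answer: 10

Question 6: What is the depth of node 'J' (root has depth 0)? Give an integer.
Path from root to J: G -> C -> E -> J
Depth = number of edges = 3

Answer: 3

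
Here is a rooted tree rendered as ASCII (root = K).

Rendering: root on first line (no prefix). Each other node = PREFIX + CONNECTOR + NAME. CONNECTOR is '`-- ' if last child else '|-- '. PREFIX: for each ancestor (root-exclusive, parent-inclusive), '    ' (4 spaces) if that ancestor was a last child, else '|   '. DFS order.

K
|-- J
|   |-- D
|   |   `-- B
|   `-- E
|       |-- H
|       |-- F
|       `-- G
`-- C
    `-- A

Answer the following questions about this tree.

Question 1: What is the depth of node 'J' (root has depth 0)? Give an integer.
Answer: 1

Derivation:
Path from root to J: K -> J
Depth = number of edges = 1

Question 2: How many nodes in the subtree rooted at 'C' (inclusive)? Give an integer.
Answer: 2

Derivation:
Subtree rooted at C contains: A, C
Count = 2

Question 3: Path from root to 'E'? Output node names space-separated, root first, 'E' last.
Walk down from root: K -> J -> E

Answer: K J E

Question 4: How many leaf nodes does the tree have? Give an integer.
Answer: 5

Derivation:
Leaves (nodes with no children): A, B, F, G, H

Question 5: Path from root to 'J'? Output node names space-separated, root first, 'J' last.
Walk down from root: K -> J

Answer: K J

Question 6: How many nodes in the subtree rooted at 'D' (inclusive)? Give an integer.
Answer: 2

Derivation:
Subtree rooted at D contains: B, D
Count = 2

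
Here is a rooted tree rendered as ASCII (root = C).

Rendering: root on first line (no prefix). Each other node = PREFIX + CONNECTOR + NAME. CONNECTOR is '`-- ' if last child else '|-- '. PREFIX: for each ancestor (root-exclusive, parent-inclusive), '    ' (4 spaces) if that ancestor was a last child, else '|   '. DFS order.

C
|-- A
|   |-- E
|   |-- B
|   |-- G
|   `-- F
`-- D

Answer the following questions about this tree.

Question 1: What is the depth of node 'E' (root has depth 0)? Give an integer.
Answer: 2

Derivation:
Path from root to E: C -> A -> E
Depth = number of edges = 2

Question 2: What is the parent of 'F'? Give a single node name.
Answer: A

Derivation:
Scan adjacency: F appears as child of A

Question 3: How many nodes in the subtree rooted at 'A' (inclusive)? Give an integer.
Answer: 5

Derivation:
Subtree rooted at A contains: A, B, E, F, G
Count = 5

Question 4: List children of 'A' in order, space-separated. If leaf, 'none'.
Answer: E B G F

Derivation:
Node A's children (from adjacency): E, B, G, F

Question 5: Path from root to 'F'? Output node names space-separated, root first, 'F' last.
Answer: C A F

Derivation:
Walk down from root: C -> A -> F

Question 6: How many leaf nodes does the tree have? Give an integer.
Leaves (nodes with no children): B, D, E, F, G

Answer: 5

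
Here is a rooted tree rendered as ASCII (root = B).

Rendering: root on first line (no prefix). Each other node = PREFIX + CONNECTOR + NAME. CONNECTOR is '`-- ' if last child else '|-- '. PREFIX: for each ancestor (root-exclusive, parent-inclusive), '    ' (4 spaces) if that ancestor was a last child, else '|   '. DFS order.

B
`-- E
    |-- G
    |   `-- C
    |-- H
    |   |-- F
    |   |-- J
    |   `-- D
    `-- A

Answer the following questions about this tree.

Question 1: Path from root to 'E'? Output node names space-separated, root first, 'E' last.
Answer: B E

Derivation:
Walk down from root: B -> E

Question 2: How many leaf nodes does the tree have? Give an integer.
Leaves (nodes with no children): A, C, D, F, J

Answer: 5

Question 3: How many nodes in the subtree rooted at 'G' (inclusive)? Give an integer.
Answer: 2

Derivation:
Subtree rooted at G contains: C, G
Count = 2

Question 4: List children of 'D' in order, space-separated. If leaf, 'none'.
Node D's children (from adjacency): (leaf)

Answer: none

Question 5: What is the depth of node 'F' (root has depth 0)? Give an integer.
Path from root to F: B -> E -> H -> F
Depth = number of edges = 3

Answer: 3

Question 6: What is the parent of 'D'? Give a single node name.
Scan adjacency: D appears as child of H

Answer: H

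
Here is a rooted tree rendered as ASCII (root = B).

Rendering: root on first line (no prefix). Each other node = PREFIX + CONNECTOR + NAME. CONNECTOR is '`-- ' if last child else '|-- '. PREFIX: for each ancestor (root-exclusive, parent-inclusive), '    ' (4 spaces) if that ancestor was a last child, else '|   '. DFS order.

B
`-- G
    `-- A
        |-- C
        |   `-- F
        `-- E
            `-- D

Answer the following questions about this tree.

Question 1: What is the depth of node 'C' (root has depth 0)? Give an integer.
Path from root to C: B -> G -> A -> C
Depth = number of edges = 3

Answer: 3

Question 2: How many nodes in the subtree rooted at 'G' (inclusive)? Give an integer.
Subtree rooted at G contains: A, C, D, E, F, G
Count = 6

Answer: 6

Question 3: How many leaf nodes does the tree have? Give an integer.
Answer: 2

Derivation:
Leaves (nodes with no children): D, F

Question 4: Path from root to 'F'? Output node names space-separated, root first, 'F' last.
Walk down from root: B -> G -> A -> C -> F

Answer: B G A C F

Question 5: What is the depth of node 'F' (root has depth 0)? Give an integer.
Answer: 4

Derivation:
Path from root to F: B -> G -> A -> C -> F
Depth = number of edges = 4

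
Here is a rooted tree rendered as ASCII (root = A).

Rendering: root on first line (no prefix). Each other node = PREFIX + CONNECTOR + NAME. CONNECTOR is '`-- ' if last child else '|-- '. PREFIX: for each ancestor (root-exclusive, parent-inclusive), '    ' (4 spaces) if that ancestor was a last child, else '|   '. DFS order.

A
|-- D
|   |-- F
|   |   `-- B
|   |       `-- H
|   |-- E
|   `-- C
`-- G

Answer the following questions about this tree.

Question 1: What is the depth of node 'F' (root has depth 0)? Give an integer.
Path from root to F: A -> D -> F
Depth = number of edges = 2

Answer: 2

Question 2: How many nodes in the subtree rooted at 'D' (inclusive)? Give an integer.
Answer: 6

Derivation:
Subtree rooted at D contains: B, C, D, E, F, H
Count = 6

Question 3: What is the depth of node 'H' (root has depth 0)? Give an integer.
Answer: 4

Derivation:
Path from root to H: A -> D -> F -> B -> H
Depth = number of edges = 4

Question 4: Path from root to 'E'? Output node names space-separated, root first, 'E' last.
Walk down from root: A -> D -> E

Answer: A D E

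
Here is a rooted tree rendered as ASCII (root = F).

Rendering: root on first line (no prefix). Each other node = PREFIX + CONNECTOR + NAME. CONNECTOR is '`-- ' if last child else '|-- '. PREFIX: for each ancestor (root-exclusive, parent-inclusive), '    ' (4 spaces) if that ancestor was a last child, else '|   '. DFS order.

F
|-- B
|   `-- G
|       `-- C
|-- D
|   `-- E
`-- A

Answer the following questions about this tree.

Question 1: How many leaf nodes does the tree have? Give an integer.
Leaves (nodes with no children): A, C, E

Answer: 3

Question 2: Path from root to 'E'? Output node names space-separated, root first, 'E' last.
Walk down from root: F -> D -> E

Answer: F D E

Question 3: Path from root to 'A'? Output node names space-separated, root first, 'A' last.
Walk down from root: F -> A

Answer: F A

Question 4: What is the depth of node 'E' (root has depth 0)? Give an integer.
Answer: 2

Derivation:
Path from root to E: F -> D -> E
Depth = number of edges = 2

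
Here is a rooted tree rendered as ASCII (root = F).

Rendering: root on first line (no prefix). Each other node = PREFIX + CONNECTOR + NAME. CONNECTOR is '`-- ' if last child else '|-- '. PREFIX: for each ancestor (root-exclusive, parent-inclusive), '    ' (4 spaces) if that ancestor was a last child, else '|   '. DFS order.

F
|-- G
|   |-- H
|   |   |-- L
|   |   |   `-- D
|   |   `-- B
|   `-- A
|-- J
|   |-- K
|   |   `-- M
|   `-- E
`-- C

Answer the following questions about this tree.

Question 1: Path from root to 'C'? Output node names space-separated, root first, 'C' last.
Walk down from root: F -> C

Answer: F C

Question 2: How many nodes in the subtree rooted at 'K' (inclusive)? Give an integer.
Subtree rooted at K contains: K, M
Count = 2

Answer: 2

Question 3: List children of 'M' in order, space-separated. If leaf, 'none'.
Answer: none

Derivation:
Node M's children (from adjacency): (leaf)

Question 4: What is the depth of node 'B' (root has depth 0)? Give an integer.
Answer: 3

Derivation:
Path from root to B: F -> G -> H -> B
Depth = number of edges = 3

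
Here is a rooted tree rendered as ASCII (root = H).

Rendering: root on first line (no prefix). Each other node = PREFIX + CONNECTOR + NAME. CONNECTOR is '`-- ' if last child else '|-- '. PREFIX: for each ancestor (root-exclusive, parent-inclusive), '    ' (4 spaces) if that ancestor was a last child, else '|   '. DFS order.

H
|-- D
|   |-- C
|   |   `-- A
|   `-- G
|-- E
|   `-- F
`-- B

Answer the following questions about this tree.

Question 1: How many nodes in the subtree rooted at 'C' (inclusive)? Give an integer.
Subtree rooted at C contains: A, C
Count = 2

Answer: 2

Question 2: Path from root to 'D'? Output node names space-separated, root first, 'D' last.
Walk down from root: H -> D

Answer: H D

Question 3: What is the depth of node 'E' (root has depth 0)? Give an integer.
Answer: 1

Derivation:
Path from root to E: H -> E
Depth = number of edges = 1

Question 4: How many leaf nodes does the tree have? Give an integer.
Leaves (nodes with no children): A, B, F, G

Answer: 4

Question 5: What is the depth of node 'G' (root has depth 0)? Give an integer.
Path from root to G: H -> D -> G
Depth = number of edges = 2

Answer: 2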